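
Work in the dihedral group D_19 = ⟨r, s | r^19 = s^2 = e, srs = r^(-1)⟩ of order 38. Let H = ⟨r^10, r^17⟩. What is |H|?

19

|⟨r^10⟩| = 19 and |⟨r^17⟩| = 19, so |H| is a multiple of lcm(19, 19) = 19 and divides |G| = 38.
Closing under the operation: H = {e, r, r^2, r^3, r^4, r^5, r^6, r^7, r^8, r^9, r^10, r^11, r^12, r^13, r^14, r^15, r^16, r^17, r^18}, so |H| = 19.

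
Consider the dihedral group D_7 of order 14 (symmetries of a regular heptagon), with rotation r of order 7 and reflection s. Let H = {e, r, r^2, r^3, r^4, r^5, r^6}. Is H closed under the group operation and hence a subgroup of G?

|H| = 7 divides |G| = 14, consistent with Lagrange.
H contains the identity, every element's inverse is in H, and H is closed under ·: it is a subgroup.
In fact H = ⟨r^4⟩.

Yes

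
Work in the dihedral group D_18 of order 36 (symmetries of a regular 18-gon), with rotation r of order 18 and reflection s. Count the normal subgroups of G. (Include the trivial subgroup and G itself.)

G has 45 subgroups. Checking conjugation-invariance by order — order 1: 1/1 normal; order 2: 1/19 normal; order 3: 1/1 normal; order 4: 0/9 normal; order 6: 1/7 normal; order 9: 1/1 normal; order 12: 0/3 normal; order 18: 3/3 normal; order 36: 1/1 normal.
Total normal subgroups: 9.

9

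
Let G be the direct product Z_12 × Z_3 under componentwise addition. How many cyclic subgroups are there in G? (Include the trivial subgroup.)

Each element a generates a cyclic subgroup ⟨a⟩; distinct elements may generate the same one (a cyclic group of order d has φ(d) generators).
Cyclic subgroups by order — order 1: 1; order 2: 1; order 3: 4; order 4: 1; order 6: 4; order 12: 4.
Total: 15.

15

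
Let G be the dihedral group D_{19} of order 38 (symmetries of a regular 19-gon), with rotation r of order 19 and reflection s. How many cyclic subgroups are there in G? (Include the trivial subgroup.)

A cyclic subgroup of order d is generated by each of its φ(d) elements of order d, so the cyclic subgroups of order d number (#elements of order d)/φ(d).
Cyclic subgroups by order — order 1: 1; order 2: 19; order 19: 1.
Total: 21.

21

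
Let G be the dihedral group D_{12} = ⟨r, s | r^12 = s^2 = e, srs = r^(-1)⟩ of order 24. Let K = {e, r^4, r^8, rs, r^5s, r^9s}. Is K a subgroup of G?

|K| = 6 divides |G| = 24, consistent with Lagrange.
K contains the identity, every element's inverse is in K, and K is closed under ·: it is a subgroup.

Yes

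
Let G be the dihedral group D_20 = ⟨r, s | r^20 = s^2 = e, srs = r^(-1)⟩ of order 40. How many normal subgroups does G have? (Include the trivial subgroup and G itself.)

G has 48 subgroups. Checking conjugation-invariance by order — order 1: 1/1 normal; order 2: 1/21 normal; order 4: 1/11 normal; order 5: 1/1 normal; order 8: 0/5 normal; order 10: 1/5 normal; order 20: 3/3 normal; order 40: 1/1 normal.
Total normal subgroups: 9.

9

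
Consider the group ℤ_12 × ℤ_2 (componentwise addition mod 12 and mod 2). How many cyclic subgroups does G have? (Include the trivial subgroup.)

12

Each element a generates a cyclic subgroup ⟨a⟩; distinct elements may generate the same one (a cyclic group of order d has φ(d) generators).
Cyclic subgroups by order — order 1: 1; order 2: 3; order 3: 1; order 4: 2; order 6: 3; order 12: 2.
Total: 12.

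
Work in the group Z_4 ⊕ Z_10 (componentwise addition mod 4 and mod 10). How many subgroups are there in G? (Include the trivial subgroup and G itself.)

16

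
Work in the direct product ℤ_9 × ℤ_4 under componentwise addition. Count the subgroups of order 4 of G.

1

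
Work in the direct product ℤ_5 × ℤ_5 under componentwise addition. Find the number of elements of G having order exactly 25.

0

An element (a,b) has order lcm(ord(a), ord(b)); count pairs with lcm equal to 25.
Enumerating gives 0 such elements.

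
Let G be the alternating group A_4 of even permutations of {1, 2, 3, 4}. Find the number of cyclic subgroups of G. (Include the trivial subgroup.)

Group the elements of G by the cyclic subgroup they generate; each cyclic subgroup of order d accounts for φ(d) elements.
Cyclic subgroups by order — order 1: 1; order 2: 3; order 3: 4.
Total: 8.

8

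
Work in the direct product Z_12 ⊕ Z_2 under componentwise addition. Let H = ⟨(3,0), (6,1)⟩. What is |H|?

8

|⟨(3,0)⟩| = 4 and |⟨(6,1)⟩| = 2, so |H| is a multiple of lcm(4, 2) = 4 and divides |G| = 24.
Closing under the operation: H = {(0,0), (0,1), (3,0), (3,1), (6,0), (6,1), (9,0), (9,1)}, so |H| = 8.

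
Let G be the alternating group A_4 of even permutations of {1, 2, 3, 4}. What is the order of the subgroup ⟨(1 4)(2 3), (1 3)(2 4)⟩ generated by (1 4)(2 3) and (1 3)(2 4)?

4

|⟨(1 4)(2 3)⟩| = 2 and |⟨(1 3)(2 4)⟩| = 2, so |H| is a multiple of lcm(2, 2) = 2 and divides |G| = 12.
Closing under the operation: H = {e, (1 2)(3 4), (1 3)(2 4), (1 4)(2 3)}, so |H| = 4.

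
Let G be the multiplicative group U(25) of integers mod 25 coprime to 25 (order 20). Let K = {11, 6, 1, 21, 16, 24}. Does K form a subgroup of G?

|K| = 6 does not divide |G| = 20, so by Lagrange K is not a subgroup.

No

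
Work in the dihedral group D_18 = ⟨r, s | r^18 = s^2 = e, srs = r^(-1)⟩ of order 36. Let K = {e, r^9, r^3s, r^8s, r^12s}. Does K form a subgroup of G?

No

|K| = 5 does not divide |G| = 36, so by Lagrange K is not a subgroup.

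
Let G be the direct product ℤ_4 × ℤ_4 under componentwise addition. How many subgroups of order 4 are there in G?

7

|G| = 16 and 4 | 16, so subgroups of order 4 are possible by Lagrange.
The subgroups of order 4 are: {(0,0), (0,1), (0,2), (0,3)}; {(0,0), (0,2), (2,0), (2,2)}; {(0,0), (0,2), (2,1), (2,3)}; {(0,0), (1,0), (2,0), (3,0)}; … (7 in all).
So G has 7 subgroups of order 4.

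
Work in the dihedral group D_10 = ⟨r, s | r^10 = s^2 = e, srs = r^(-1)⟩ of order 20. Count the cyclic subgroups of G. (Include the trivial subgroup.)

Group the elements of G by the cyclic subgroup they generate; each cyclic subgroup of order d accounts for φ(d) elements.
Cyclic subgroups by order — order 1: 1; order 2: 11; order 5: 1; order 10: 1.
Total: 14.

14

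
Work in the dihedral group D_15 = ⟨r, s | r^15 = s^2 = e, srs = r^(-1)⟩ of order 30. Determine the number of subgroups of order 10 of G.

|G| = 30 and 10 | 30, so subgroups of order 10 are possible by Lagrange.
The subgroups of order 10 are: {e, r^3, r^6, r^9, r^12, rs, r^4s, r^7s, r^10s, r^13s}; {e, r^3, r^6, r^9, r^12, r^2s, r^5s, r^8s, r^11s, r^14s}; {e, r^3, r^6, r^9, r^12, s, r^3s, r^6s, r^9s, r^12s}.
So G has 3 subgroups of order 10.

3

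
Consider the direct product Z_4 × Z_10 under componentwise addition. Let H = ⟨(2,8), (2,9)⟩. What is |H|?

20

|⟨(2,8)⟩| = 10 and |⟨(2,9)⟩| = 10, so |H| is a multiple of lcm(10, 10) = 10 and divides |G| = 40.
Closing under the operation: H = {(0,0), (0,1), (0,2), (0,3), (0,4), (0,5), (0,6), (0,7), (0,8), (0,9), (2,0), (2,1), (2,2), (2,3), (2,4), (2,5), (2,6), (2,7), (2,8), (2,9)}, so |H| = 20.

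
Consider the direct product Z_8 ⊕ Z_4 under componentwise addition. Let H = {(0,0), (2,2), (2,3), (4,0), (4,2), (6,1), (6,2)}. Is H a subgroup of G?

No

|H| = 7 does not divide |G| = 32, so by Lagrange H is not a subgroup.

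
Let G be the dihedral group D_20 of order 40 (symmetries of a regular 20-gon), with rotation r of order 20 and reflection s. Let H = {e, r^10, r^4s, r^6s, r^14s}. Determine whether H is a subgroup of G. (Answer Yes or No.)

Closure fails: r^10 · r^6s = r^16s ∉ H. So H is not a subgroup.

No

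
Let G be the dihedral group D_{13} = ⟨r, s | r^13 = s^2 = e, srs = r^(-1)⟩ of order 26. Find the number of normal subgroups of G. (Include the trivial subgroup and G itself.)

G has 16 subgroups. Checking conjugation-invariance by order — order 1: 1/1 normal; order 2: 0/13 normal; order 13: 1/1 normal; order 26: 1/1 normal.
Total normal subgroups: 3.

3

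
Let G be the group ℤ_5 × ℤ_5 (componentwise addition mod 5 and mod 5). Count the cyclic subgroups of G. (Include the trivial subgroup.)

7

Group the elements of G by the cyclic subgroup they generate; each cyclic subgroup of order d accounts for φ(d) elements.
Cyclic subgroups by order — order 1: 1; order 5: 6.
Total: 7.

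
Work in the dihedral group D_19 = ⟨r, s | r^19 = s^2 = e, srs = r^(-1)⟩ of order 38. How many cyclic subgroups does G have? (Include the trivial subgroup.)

Each element a generates a cyclic subgroup ⟨a⟩; distinct elements may generate the same one (a cyclic group of order d has φ(d) generators).
Cyclic subgroups by order — order 1: 1; order 2: 19; order 19: 1.
Total: 21.

21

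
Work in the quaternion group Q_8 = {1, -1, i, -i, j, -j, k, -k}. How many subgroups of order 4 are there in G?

3

|G| = 8 and 4 | 8, so subgroups of order 4 are possible by Lagrange.
The subgroups of order 4 are: {1, -1, i, -i}; {1, -1, j, -j}; {1, -1, k, -k}.
So G has 3 subgroups of order 4.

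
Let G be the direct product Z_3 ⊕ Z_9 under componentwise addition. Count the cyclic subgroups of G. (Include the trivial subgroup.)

A cyclic subgroup of order d is generated by each of its φ(d) elements of order d, so the cyclic subgroups of order d number (#elements of order d)/φ(d).
Cyclic subgroups by order — order 1: 1; order 3: 4; order 9: 3.
Total: 8.

8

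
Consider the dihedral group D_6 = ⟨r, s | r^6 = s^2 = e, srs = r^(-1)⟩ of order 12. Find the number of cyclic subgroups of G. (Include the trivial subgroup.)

A cyclic subgroup of order d is generated by each of its φ(d) elements of order d, so the cyclic subgroups of order d number (#elements of order d)/φ(d).
Cyclic subgroups by order — order 1: 1; order 2: 7; order 3: 1; order 6: 1.
Total: 10.

10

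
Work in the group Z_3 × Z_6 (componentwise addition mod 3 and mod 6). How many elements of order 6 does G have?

An element (a,b) has order lcm(ord(a), ord(b)); count pairs with lcm equal to 6.
Enumerating gives 8 such elements.

8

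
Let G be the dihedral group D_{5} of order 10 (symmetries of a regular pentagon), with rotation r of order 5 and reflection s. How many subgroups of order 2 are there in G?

5

|G| = 10 and 2 | 10, so subgroups of order 2 are possible by Lagrange.
The subgroups of order 2 are: {e, r^2s}; {e, r^3s}; {e, r^4s}; {e, rs}; … (5 in all).
So G has 5 subgroups of order 2.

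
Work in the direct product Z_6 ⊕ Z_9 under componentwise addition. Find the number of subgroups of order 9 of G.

|G| = 54 and 9 | 54, so subgroups of order 9 are possible by Lagrange.
The subgroups of order 9 are: {(0,0), (0,1), (0,2), (0,3), (0,4), (0,5), (0,6), (0,7), (0,8)}; {(0,0), (0,3), (0,6), (2,0), (2,3), (2,6), (4,0), (4,3), (4,6)}; {(0,0), (0,3), (0,6), (2,1), (2,4), (2,7), (4,2), (4,5), (4,8)}; {(0,0), (0,3), (0,6), (2,2), (2,5), (2,8), (4,1), (4,4), (4,7)}.
So G has 4 subgroups of order 9.

4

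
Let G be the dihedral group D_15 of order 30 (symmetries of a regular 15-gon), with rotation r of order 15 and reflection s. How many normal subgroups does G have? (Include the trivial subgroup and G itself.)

G has 28 subgroups. Checking conjugation-invariance by order — order 1: 1/1 normal; order 2: 0/15 normal; order 3: 1/1 normal; order 5: 1/1 normal; order 6: 0/5 normal; order 10: 0/3 normal; order 15: 1/1 normal; order 30: 1/1 normal.
Total normal subgroups: 5.

5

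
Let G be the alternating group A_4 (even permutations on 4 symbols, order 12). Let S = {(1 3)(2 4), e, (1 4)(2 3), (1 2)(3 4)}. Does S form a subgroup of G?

Yes

|S| = 4 divides |G| = 12, consistent with Lagrange.
S contains the identity, every element's inverse is in S, and S is closed under ∘: it is a subgroup.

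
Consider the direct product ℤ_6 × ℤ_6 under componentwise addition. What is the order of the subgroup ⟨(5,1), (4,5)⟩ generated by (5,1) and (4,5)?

|⟨(5,1)⟩| = 6 and |⟨(4,5)⟩| = 6, so |H| is a multiple of lcm(6, 6) = 6 and divides |G| = 36.
Closing under the operation: H = {(0,0), (0,3), (1,2), (1,5), (2,1), (2,4), (3,0), (3,3), (4,2), (4,5), (5,1), (5,4)}, so |H| = 12.

12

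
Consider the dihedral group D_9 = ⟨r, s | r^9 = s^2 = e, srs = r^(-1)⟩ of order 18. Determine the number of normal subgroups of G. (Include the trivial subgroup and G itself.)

G has 16 subgroups. Checking conjugation-invariance by order — order 1: 1/1 normal; order 2: 0/9 normal; order 3: 1/1 normal; order 6: 0/3 normal; order 9: 1/1 normal; order 18: 1/1 normal.
Total normal subgroups: 4.

4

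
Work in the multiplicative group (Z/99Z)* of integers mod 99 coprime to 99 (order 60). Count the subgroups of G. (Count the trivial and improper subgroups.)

20

|G| = 60, so by Lagrange every subgroup order divides 60. Divisors: 1, 2, 3, 4, 5, 6, 10, 12, 15, 20, 30, 60.
Subgroups by order — order 1: 1; order 2: 3; order 3: 1; order 4: 1; order 5: 1; order 6: 3; order 10: 3; order 12: 1; order 15: 1; order 20: 1; order 30: 3; order 60: 1.
Total: 1 + 3 + 1 + 1 + 1 + 3 + 3 + 1 + 1 + 1 + 3 + 1 = 20.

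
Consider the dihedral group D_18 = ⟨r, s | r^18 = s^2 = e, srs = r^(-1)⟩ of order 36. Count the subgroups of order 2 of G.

|G| = 36 and 2 | 36, so subgroups of order 2 are possible by Lagrange.
The subgroups of order 2 are: {e, r^10s}; {e, r^11s}; {e, r^12s}; {e, r^13s}; … (19 in all).
So G has 19 subgroups of order 2.

19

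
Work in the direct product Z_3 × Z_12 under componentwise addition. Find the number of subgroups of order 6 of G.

4

|G| = 36 and 6 | 36, so subgroups of order 6 are possible by Lagrange.
The subgroups of order 6 are: {(0,0), (0,2), (0,4), (0,6), (0,8), (0,10)}; {(0,0), (0,6), (1,0), (1,6), (2,0), (2,6)}; {(0,0), (0,6), (1,4), (1,10), (2,2), (2,8)}; {(0,0), (0,6), (1,2), (1,8), (2,4), (2,10)}.
So G has 4 subgroups of order 6.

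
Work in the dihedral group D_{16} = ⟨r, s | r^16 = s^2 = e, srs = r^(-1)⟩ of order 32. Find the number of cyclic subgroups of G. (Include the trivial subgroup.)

21

Each element a generates a cyclic subgroup ⟨a⟩; distinct elements may generate the same one (a cyclic group of order d has φ(d) generators).
Cyclic subgroups by order — order 1: 1; order 2: 17; order 4: 1; order 8: 1; order 16: 1.
Total: 21.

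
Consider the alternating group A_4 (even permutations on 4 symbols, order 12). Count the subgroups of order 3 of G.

4

|G| = 12 and 3 | 12, so subgroups of order 3 are possible by Lagrange.
The subgroups of order 3 are: {e, (1 2 3), (1 3 2)}; {e, (1 2 4), (1 4 2)}; {e, (1 3 4), (1 4 3)}; {e, (2 3 4), (2 4 3)}.
So G has 4 subgroups of order 3.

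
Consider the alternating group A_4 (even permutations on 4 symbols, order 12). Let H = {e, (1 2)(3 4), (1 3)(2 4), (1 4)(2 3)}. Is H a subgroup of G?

Yes

|H| = 4 divides |G| = 12, consistent with Lagrange.
H contains the identity, every element's inverse is in H, and H is closed under ∘: it is a subgroup.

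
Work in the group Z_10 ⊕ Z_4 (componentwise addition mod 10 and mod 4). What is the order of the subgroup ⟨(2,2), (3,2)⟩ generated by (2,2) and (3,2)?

|⟨(2,2)⟩| = 10 and |⟨(3,2)⟩| = 10, so |H| is a multiple of lcm(10, 10) = 10 and divides |G| = 40.
Closing under the operation: H = {(0,0), (0,2), (1,0), (1,2), (2,0), (2,2), (3,0), (3,2), (4,0), (4,2), (5,0), (5,2), (6,0), (6,2), (7,0), (7,2), (8,0), (8,2), (9,0), (9,2)}, so |H| = 20.

20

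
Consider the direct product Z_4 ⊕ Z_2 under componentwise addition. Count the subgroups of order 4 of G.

|G| = 8 and 4 | 8, so subgroups of order 4 are possible by Lagrange.
The subgroups of order 4 are: {(0,0), (0,1), (2,0), (2,1)}; {(0,0), (1,0), (2,0), (3,0)}; {(0,0), (1,1), (2,0), (3,1)}.
So G has 3 subgroups of order 4.

3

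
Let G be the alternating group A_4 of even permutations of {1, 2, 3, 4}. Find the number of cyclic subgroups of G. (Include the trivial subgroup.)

8

A cyclic subgroup of order d is generated by each of its φ(d) elements of order d, so the cyclic subgroups of order d number (#elements of order d)/φ(d).
Cyclic subgroups by order — order 1: 1; order 2: 3; order 3: 4.
Total: 8.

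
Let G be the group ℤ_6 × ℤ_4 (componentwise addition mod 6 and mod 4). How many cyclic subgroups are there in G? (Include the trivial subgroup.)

12

Group the elements of G by the cyclic subgroup they generate; each cyclic subgroup of order d accounts for φ(d) elements.
Cyclic subgroups by order — order 1: 1; order 2: 3; order 3: 1; order 4: 2; order 6: 3; order 12: 2.
Total: 12.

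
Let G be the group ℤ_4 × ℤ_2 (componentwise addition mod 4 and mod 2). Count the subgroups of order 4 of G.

3

|G| = 8 and 4 | 8, so subgroups of order 4 are possible by Lagrange.
The subgroups of order 4 are: {(0,0), (0,1), (2,0), (2,1)}; {(0,0), (1,0), (2,0), (3,0)}; {(0,0), (1,1), (2,0), (3,1)}.
So G has 3 subgroups of order 4.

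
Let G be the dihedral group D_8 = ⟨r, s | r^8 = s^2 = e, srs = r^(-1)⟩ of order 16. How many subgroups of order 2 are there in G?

9

|G| = 16 and 2 | 16, so subgroups of order 2 are possible by Lagrange.
The subgroups of order 2 are: {e, r^2s}; {e, r^3s}; {e, r^4}; {e, r^4s}; … (9 in all).
So G has 9 subgroups of order 2.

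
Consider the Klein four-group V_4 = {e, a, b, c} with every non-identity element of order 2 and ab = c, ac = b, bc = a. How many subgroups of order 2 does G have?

3

|G| = 4 and 2 | 4, so subgroups of order 2 are possible by Lagrange.
The subgroups of order 2 are: {e, a}; {e, b}; {e, c}.
So G has 3 subgroups of order 2.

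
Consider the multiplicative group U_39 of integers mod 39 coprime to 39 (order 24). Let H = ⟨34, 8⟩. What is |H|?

8

|⟨34⟩| = 4 and |⟨8⟩| = 4, so |H| is a multiple of lcm(4, 4) = 4 and divides |G| = 24.
Closing under the operation: H = {1, 5, 8, 14, 25, 31, 34, 38}, so |H| = 8.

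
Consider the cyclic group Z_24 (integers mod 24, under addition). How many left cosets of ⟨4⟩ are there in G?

4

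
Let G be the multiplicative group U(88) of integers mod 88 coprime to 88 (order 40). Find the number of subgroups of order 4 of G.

7

|G| = 40 and 4 | 40, so subgroups of order 4 are possible by Lagrange.
The subgroups of order 4 are: {1, 21, 23, 43}; {1, 21, 45, 65}; {1, 21, 67, 87}; {1, 23, 45, 67}; … (7 in all).
So G has 7 subgroups of order 4.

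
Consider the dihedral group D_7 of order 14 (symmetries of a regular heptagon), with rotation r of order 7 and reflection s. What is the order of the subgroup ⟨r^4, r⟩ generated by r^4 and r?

7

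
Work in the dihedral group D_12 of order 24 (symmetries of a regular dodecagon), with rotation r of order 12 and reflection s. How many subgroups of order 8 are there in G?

|G| = 24 and 8 | 24, so subgroups of order 8 are possible by Lagrange.
The subgroups of order 8 are: {e, r^3, r^6, r^9, rs, r^4s, r^7s, r^10s}; {e, r^3, r^6, r^9, r^2s, r^5s, r^8s, r^11s}; {e, r^3, r^6, r^9, s, r^3s, r^6s, r^9s}.
So G has 3 subgroups of order 8.

3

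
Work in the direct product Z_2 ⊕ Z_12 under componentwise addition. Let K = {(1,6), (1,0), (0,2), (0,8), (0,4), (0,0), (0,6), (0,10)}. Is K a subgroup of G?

Closure fails: (0,4) + (1,0) = (1,4) ∉ K. So K is not a subgroup.

No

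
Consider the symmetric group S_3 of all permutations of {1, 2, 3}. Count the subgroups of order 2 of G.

3

|G| = 6 and 2 | 6, so subgroups of order 2 are possible by Lagrange.
The subgroups of order 2 are: {e, (1 2)}; {e, (1 3)}; {e, (2 3)}.
So G has 3 subgroups of order 2.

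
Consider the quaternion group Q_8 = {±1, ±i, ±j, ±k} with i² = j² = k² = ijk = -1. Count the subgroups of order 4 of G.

3

|G| = 8 and 4 | 8, so subgroups of order 4 are possible by Lagrange.
The subgroups of order 4 are: {1, -1, i, -i}; {1, -1, j, -j}; {1, -1, k, -k}.
So G has 3 subgroups of order 4.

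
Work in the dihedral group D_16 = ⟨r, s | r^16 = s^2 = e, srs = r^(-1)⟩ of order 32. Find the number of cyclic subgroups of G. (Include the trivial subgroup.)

21

A cyclic subgroup of order d is generated by each of its φ(d) elements of order d, so the cyclic subgroups of order d number (#elements of order d)/φ(d).
Cyclic subgroups by order — order 1: 1; order 2: 17; order 4: 1; order 8: 1; order 16: 1.
Total: 21.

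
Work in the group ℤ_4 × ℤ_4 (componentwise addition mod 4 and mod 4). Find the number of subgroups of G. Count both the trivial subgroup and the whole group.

15

|G| = 16, so by Lagrange every subgroup order divides 16. Divisors: 1, 2, 4, 8, 16.
Subgroups by order — order 1: 1; order 2: 3; order 4: 7; order 8: 3; order 16: 1.
Total: 1 + 3 + 7 + 3 + 1 = 15.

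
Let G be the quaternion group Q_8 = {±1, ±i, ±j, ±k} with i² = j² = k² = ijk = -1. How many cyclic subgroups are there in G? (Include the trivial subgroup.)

5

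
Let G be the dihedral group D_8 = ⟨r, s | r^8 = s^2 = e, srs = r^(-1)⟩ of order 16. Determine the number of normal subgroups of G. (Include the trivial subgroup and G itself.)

G has 19 subgroups. Checking conjugation-invariance by order — order 1: 1/1 normal; order 2: 1/9 normal; order 4: 1/5 normal; order 8: 3/3 normal; order 16: 1/1 normal.
Total normal subgroups: 7.

7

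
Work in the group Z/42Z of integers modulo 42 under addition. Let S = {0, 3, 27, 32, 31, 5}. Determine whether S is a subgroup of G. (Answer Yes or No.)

32 ∈ S but its inverse 10 ∉ S, so S is not a subgroup.

No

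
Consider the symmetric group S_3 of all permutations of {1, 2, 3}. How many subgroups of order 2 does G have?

3

|G| = 6 and 2 | 6, so subgroups of order 2 are possible by Lagrange.
The subgroups of order 2 are: {e, (1 2)}; {e, (1 3)}; {e, (2 3)}.
So G has 3 subgroups of order 2.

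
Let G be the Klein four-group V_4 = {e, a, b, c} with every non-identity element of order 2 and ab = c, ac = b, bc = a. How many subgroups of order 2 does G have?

|G| = 4 and 2 | 4, so subgroups of order 2 are possible by Lagrange.
The subgroups of order 2 are: {e, a}; {e, b}; {e, c}.
So G has 3 subgroups of order 2.

3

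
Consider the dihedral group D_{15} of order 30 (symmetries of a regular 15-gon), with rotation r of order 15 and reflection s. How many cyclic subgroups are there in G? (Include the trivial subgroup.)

Group the elements of G by the cyclic subgroup they generate; each cyclic subgroup of order d accounts for φ(d) elements.
Cyclic subgroups by order — order 1: 1; order 2: 15; order 3: 1; order 5: 1; order 15: 1.
Total: 19.

19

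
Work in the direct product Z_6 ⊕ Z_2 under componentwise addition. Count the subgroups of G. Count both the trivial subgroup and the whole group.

|G| = 12, so by Lagrange every subgroup order divides 12. Divisors: 1, 2, 3, 4, 6, 12.
Subgroups by order — order 1: 1; order 2: 3; order 3: 1; order 4: 1; order 6: 3; order 12: 1.
Total: 1 + 3 + 1 + 1 + 3 + 1 = 10.

10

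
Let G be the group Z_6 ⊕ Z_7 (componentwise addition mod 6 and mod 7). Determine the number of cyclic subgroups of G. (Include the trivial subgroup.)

Group the elements of G by the cyclic subgroup they generate; each cyclic subgroup of order d accounts for φ(d) elements.
Cyclic subgroups by order — order 1: 1; order 2: 1; order 3: 1; order 6: 1; order 7: 1; order 14: 1; order 21: 1; order 42: 1.
Total: 8.

8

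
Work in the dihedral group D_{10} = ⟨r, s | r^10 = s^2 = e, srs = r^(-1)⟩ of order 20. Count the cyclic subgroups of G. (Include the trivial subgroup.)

14

Group the elements of G by the cyclic subgroup they generate; each cyclic subgroup of order d accounts for φ(d) elements.
Cyclic subgroups by order — order 1: 1; order 2: 11; order 5: 1; order 10: 1.
Total: 14.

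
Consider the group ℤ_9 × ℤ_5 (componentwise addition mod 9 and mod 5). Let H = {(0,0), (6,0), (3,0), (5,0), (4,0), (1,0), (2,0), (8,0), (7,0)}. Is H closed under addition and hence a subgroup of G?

|H| = 9 divides |G| = 45, consistent with Lagrange.
H contains the identity, every element's inverse is in H, and H is closed under +: it is a subgroup.
In fact H = ⟨(4,0)⟩.

Yes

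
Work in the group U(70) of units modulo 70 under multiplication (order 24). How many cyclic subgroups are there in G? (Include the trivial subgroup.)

A cyclic subgroup of order d is generated by each of its φ(d) elements of order d, so the cyclic subgroups of order d number (#elements of order d)/φ(d).
Cyclic subgroups by order — order 1: 1; order 2: 3; order 3: 1; order 4: 2; order 6: 3; order 12: 2.
Total: 12.

12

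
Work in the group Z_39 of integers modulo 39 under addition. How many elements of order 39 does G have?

24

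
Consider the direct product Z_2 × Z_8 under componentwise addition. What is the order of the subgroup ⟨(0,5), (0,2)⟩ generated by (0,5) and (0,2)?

|⟨(0,5)⟩| = 8 and |⟨(0,2)⟩| = 4, so |H| is a multiple of lcm(8, 4) = 8 and divides |G| = 16.
Closing under the operation: H = {(0,0), (0,1), (0,2), (0,3), (0,4), (0,5), (0,6), (0,7)}, so |H| = 8.

8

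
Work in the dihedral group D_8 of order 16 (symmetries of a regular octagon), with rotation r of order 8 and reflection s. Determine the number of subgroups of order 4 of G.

5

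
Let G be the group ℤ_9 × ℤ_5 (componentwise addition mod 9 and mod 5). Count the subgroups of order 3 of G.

|G| = 45 and 3 | 45, so subgroups of order 3 are possible by Lagrange.
The subgroups of order 3 are: {(0,0), (3,0), (6,0)}.
So G has 1 subgroup of order 3.

1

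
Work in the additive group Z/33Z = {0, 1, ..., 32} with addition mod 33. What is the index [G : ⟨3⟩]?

|⟨3⟩| = 11 and |G| = 33.
By Lagrange, [G : H] = |G|/|H| = 33/11 = 3.

3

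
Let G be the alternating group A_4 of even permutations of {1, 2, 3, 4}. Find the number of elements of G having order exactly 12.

No element of G has order 12 (even though 12 | 12).

0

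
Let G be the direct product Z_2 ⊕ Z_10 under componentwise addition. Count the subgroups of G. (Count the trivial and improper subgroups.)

10

|G| = 20, so by Lagrange every subgroup order divides 20. Divisors: 1, 2, 4, 5, 10, 20.
Subgroups by order — order 1: 1; order 2: 3; order 4: 1; order 5: 1; order 10: 3; order 20: 1.
Total: 1 + 3 + 1 + 1 + 3 + 1 = 10.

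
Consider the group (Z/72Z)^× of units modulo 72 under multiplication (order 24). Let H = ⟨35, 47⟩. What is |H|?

|⟨35⟩| = 2 and |⟨47⟩| = 6, so |H| is a multiple of lcm(2, 6) = 6 and divides |G| = 24.
Closing under the operation: H = {1, 11, 13, 23, 25, 35, 37, 47, 49, 59, 61, 71}, so |H| = 12.

12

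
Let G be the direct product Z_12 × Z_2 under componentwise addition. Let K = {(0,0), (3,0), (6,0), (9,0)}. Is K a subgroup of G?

|K| = 4 divides |G| = 24, consistent with Lagrange.
K contains the identity, every element's inverse is in K, and K is closed under +: it is a subgroup.
In fact K = ⟨(9,0)⟩.

Yes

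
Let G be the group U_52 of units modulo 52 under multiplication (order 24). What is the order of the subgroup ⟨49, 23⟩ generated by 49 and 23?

12

|⟨49⟩| = 6 and |⟨23⟩| = 6, so |H| is a multiple of lcm(6, 6) = 6 and divides |G| = 24.
Closing under the operation: H = {1, 3, 9, 17, 23, 25, 27, 29, 35, 43, 49, 51}, so |H| = 12.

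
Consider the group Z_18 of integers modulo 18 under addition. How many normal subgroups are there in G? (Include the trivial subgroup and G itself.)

G is abelian, so every subgroup is normal.
G has 6 subgroups in total, hence 6 normal subgroups.

6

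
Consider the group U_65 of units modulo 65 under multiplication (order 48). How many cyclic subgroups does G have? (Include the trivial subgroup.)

Group the elements of G by the cyclic subgroup they generate; each cyclic subgroup of order d accounts for φ(d) elements.
Cyclic subgroups by order — order 1: 1; order 2: 3; order 3: 1; order 4: 6; order 6: 3; order 12: 6.
Total: 20.

20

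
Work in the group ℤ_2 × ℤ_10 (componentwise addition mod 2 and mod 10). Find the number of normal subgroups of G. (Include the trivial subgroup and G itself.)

10

G is abelian, so every subgroup is normal.
G has 10 subgroups in total, hence 10 normal subgroups.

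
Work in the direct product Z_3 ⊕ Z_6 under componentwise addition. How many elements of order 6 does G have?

An element (a,b) has order lcm(ord(a), ord(b)); count pairs with lcm equal to 6.
Enumerating gives 8 such elements.

8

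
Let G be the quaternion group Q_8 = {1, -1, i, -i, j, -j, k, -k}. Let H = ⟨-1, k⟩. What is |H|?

4

|⟨-1⟩| = 2 and |⟨k⟩| = 4, so |H| is a multiple of lcm(2, 4) = 4 and divides |G| = 8.
Closing under the operation: H = {1, -1, k, -k}, so |H| = 4.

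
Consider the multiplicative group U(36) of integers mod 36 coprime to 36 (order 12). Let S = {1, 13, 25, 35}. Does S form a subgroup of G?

Closure fails: 35 · 25 = 11 ∉ S. So S is not a subgroup.

No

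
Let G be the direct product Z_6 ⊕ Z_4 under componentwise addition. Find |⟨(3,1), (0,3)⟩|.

8

|⟨(3,1)⟩| = 4 and |⟨(0,3)⟩| = 4, so |H| is a multiple of lcm(4, 4) = 4 and divides |G| = 24.
Closing under the operation: H = {(0,0), (0,1), (0,2), (0,3), (3,0), (3,1), (3,2), (3,3)}, so |H| = 8.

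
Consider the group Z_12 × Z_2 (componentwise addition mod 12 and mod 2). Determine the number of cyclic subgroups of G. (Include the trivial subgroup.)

12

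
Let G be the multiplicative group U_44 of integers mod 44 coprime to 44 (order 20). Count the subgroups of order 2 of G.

|G| = 20 and 2 | 20, so subgroups of order 2 are possible by Lagrange.
The subgroups of order 2 are: {1, 21}; {1, 23}; {1, 43}.
So G has 3 subgroups of order 2.

3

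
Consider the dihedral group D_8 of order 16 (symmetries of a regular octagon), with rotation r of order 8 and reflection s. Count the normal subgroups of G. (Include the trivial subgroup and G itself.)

7

G has 19 subgroups. Checking conjugation-invariance by order — order 1: 1/1 normal; order 2: 1/9 normal; order 4: 1/5 normal; order 8: 3/3 normal; order 16: 1/1 normal.
Total normal subgroups: 7.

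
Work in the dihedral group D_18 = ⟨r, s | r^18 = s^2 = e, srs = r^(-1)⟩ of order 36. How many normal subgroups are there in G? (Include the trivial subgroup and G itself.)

9

G has 45 subgroups. Checking conjugation-invariance by order — order 1: 1/1 normal; order 2: 1/19 normal; order 3: 1/1 normal; order 4: 0/9 normal; order 6: 1/7 normal; order 9: 1/1 normal; order 12: 0/3 normal; order 18: 3/3 normal; order 36: 1/1 normal.
Total normal subgroups: 9.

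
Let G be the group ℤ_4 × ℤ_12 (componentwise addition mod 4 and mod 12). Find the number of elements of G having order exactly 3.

2

An element (a,b) has order lcm(ord(a), ord(b)); count pairs with lcm equal to 3.
Enumerating gives 2 such elements.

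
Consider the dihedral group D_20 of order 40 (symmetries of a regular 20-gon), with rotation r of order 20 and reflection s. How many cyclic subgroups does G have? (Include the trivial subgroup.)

26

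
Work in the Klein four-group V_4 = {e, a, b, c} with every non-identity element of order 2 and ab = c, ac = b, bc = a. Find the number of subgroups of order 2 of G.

|G| = 4 and 2 | 4, so subgroups of order 2 are possible by Lagrange.
The subgroups of order 2 are: {e, a}; {e, b}; {e, c}.
So G has 3 subgroups of order 2.

3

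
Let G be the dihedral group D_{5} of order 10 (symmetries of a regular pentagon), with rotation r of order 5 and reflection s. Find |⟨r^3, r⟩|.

5

|⟨r^3⟩| = 5 and |⟨r⟩| = 5, so |H| is a multiple of lcm(5, 5) = 5 and divides |G| = 10.
Closing under the operation: H = {e, r, r^2, r^3, r^4}, so |H| = 5.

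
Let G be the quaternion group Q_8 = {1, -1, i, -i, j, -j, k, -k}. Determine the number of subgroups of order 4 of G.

3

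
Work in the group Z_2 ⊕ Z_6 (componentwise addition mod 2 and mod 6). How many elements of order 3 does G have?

An element (a,b) has order lcm(ord(a), ord(b)); count pairs with lcm equal to 3.
Enumerating gives 2 such elements.

2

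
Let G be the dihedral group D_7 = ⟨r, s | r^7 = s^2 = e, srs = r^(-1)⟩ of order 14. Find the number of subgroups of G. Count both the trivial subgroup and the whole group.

|G| = 14, so by Lagrange every subgroup order divides 14. Divisors: 1, 2, 7, 14.
Subgroups by order — order 1: 1; order 2: 7; order 7: 1; order 14: 1.
Total: 1 + 7 + 1 + 1 = 10.

10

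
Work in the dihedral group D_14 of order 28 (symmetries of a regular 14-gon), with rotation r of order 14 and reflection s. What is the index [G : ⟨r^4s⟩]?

14

|⟨r^4s⟩| = 2 and |G| = 28.
By Lagrange, [G : H] = |G|/|H| = 28/2 = 14.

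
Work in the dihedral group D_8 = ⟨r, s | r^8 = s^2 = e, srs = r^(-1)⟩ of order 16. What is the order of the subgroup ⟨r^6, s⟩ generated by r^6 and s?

|⟨r^6⟩| = 4 and |⟨s⟩| = 2, so |H| is a multiple of lcm(4, 2) = 4 and divides |G| = 16.
Closing under the operation: H = {e, r^2, r^4, r^6, s, r^2s, r^4s, r^6s}, so |H| = 8.

8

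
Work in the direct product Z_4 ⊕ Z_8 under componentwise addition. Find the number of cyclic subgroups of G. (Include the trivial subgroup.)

Group the elements of G by the cyclic subgroup they generate; each cyclic subgroup of order d accounts for φ(d) elements.
Cyclic subgroups by order — order 1: 1; order 2: 3; order 4: 6; order 8: 4.
Total: 14.

14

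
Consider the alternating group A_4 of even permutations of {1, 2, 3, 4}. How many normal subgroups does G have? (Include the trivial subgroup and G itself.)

3

G has 10 subgroups. Checking conjugation-invariance by order — order 1: 1/1 normal; order 2: 0/3 normal; order 3: 0/4 normal; order 4: 1/1 normal; order 12: 1/1 normal.
Total normal subgroups: 3.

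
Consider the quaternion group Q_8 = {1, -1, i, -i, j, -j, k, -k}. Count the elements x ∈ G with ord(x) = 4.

6

The elements of order 4 are: i, -i, j, -j, k, -k.
That's 6.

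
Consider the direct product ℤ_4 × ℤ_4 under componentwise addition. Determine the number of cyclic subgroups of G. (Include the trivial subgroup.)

10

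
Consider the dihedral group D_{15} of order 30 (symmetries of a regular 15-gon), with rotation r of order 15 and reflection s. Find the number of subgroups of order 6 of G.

5

|G| = 30 and 6 | 30, so subgroups of order 6 are possible by Lagrange.
The subgroups of order 6 are: {e, r^5, r^10, s, r^5s, r^10s}; {e, r^5, r^10, rs, r^6s, r^11s}; {e, r^5, r^10, r^2s, r^7s, r^12s}; {e, r^5, r^10, r^3s, r^8s, r^13s}; … (5 in all).
So G has 5 subgroups of order 6.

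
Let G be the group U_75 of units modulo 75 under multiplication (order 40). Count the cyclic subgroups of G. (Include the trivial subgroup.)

12

A cyclic subgroup of order d is generated by each of its φ(d) elements of order d, so the cyclic subgroups of order d number (#elements of order d)/φ(d).
Cyclic subgroups by order — order 1: 1; order 2: 3; order 4: 2; order 5: 1; order 10: 3; order 20: 2.
Total: 12.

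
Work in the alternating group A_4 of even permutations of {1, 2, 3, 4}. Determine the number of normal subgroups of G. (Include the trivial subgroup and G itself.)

G has 10 subgroups. Checking conjugation-invariance by order — order 1: 1/1 normal; order 2: 0/3 normal; order 3: 0/4 normal; order 4: 1/1 normal; order 12: 1/1 normal.
Total normal subgroups: 3.

3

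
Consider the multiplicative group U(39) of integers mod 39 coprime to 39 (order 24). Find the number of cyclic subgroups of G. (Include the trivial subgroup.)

12

A cyclic subgroup of order d is generated by each of its φ(d) elements of order d, so the cyclic subgroups of order d number (#elements of order d)/φ(d).
Cyclic subgroups by order — order 1: 1; order 2: 3; order 3: 1; order 4: 2; order 6: 3; order 12: 2.
Total: 12.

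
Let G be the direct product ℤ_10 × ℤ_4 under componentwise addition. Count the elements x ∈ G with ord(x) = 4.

An element (a,b) has order lcm(ord(a), ord(b)); count pairs with lcm equal to 4.
Enumerating gives 4 such elements.

4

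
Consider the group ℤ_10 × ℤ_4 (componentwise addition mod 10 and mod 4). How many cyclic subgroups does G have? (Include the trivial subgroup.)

Group the elements of G by the cyclic subgroup they generate; each cyclic subgroup of order d accounts for φ(d) elements.
Cyclic subgroups by order — order 1: 1; order 2: 3; order 4: 2; order 5: 1; order 10: 3; order 20: 2.
Total: 12.

12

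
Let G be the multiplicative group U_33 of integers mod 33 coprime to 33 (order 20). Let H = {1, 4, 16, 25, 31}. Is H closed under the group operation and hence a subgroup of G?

Yes

|H| = 5 divides |G| = 20, consistent with Lagrange.
H contains the identity, every element's inverse is in H, and H is closed under ·: it is a subgroup.
In fact H = ⟨16⟩.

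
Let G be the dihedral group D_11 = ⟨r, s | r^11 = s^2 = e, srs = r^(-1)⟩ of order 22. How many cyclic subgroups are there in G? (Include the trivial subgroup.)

13

Group the elements of G by the cyclic subgroup they generate; each cyclic subgroup of order d accounts for φ(d) elements.
Cyclic subgroups by order — order 1: 1; order 2: 11; order 11: 1.
Total: 13.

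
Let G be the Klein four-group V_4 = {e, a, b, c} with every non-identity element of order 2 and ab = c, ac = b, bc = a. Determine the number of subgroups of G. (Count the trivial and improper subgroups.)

|G| = 4, so by Lagrange every subgroup order divides 4. Divisors: 1, 2, 4.
Subgroups by order — order 1: 1; order 2: 3; order 4: 1.
Total: 1 + 3 + 1 = 5.

5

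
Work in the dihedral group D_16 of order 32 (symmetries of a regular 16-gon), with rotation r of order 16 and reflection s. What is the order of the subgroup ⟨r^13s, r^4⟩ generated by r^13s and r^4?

|⟨r^13s⟩| = 2 and |⟨r^4⟩| = 4, so |H| is a multiple of lcm(2, 4) = 4 and divides |G| = 32.
Closing under the operation: H = {e, r^4, r^8, r^12, rs, r^5s, r^9s, r^13s}, so |H| = 8.

8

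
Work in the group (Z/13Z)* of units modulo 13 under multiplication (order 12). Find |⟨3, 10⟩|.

6

|⟨3⟩| = 3 and |⟨10⟩| = 6, so |H| is a multiple of lcm(3, 6) = 6 and divides |G| = 12.
Closing under the operation: H = {1, 3, 4, 9, 10, 12}, so |H| = 6.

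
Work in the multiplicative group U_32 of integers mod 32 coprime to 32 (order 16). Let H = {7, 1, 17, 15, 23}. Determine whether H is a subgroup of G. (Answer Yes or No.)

No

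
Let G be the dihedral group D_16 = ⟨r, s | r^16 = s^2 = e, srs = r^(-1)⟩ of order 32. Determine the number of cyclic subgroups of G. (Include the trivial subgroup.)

21

Group the elements of G by the cyclic subgroup they generate; each cyclic subgroup of order d accounts for φ(d) elements.
Cyclic subgroups by order — order 1: 1; order 2: 17; order 4: 1; order 8: 1; order 16: 1.
Total: 21.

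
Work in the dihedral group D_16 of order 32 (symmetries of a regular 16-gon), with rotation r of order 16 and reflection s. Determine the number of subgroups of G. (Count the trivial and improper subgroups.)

36

|G| = 32, so by Lagrange every subgroup order divides 32. Divisors: 1, 2, 4, 8, 16, 32.
Subgroups by order — order 1: 1; order 2: 17; order 4: 9; order 8: 5; order 16: 3; order 32: 1.
Total: 1 + 17 + 9 + 5 + 3 + 1 = 36.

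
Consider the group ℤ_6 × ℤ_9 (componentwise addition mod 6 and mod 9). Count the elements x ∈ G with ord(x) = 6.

8

An element (a,b) has order lcm(ord(a), ord(b)); count pairs with lcm equal to 6.
Enumerating gives 8 such elements.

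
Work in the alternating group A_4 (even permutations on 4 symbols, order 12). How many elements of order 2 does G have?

3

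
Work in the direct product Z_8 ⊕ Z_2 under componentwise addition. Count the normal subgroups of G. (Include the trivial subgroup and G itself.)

11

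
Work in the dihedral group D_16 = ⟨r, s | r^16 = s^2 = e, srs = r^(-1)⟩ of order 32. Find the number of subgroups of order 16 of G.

3

|G| = 32 and 16 | 32, so subgroups of order 16 are possible by Lagrange.
The subgroups of order 16 are: {e, r, r^2, r^3, r^4, r^5, r^6, r^7, r^8, r^9, r^10, r^11, r^12, r^13, r^14, r^15}; {e, r^2, r^4, r^6, r^8, r^10, r^12, r^14, s, r^2s, r^4s, r^6s, r^8s, r^10s, r^12s, r^14s}; {e, r^2, r^4, r^6, r^8, r^10, r^12, r^14, rs, r^3s, r^5s, r^7s, r^9s, r^11s, r^13s, r^15s}.
So G has 3 subgroups of order 16.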